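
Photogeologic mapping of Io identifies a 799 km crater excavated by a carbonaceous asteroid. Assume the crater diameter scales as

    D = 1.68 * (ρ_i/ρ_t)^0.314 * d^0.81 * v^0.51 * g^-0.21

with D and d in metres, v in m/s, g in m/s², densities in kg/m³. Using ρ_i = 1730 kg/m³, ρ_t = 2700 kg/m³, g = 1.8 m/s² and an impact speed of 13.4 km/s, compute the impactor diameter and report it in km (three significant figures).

d ≈ 35.6 km

Rearranging for d: d = [D / (1.68 · (1730/2700)^0.314 · 13400^0.51 · 1.8^-0.21)]^(1/0.81).
D = 799000 m.
(1730/2700)^0.314 = 0.8696
13400^0.51 = 127.3
1.8^-0.21 = 0.8839
Denominator = 1.68 × 0.8696 × 127.3 × 0.8839 = 164.4
D / 164.4 = 799000 / 164.4 = 4860
d = 4860^(1/0.81) = 4860^1.2346 = 35606 m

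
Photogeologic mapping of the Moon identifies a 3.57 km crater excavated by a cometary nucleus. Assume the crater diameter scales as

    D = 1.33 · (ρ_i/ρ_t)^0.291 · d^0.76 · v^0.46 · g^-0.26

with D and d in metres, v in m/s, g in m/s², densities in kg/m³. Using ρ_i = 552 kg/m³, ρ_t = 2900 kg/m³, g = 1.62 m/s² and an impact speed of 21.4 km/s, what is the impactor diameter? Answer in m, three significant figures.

d ≈ 173 m

Rearranging for d: d = [D / (1.33 · (552/2900)^0.291 · 21400^0.46 · 1.62^-0.26)]^(1/0.76).
D = 3570 m.
(552/2900)^0.291 = 0.6171
21400^0.46 = 98.17
1.62^-0.26 = 0.8821
Denominator = 1.33 × 0.6171 × 98.17 × 0.8821 = 71.07
D / 71.07 = 3570 / 71.07 = 50.23
d = 50.23^(1/0.76) = 50.23^1.3158 = 173.0 m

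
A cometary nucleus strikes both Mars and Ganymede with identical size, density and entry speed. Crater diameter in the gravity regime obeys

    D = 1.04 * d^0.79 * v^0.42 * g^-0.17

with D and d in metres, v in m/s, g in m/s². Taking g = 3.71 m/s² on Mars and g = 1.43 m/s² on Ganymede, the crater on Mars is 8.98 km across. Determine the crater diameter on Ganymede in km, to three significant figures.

D ≈ 10.6 km

All impactor-dependent factors cancel in the ratio, leaving D_Ganymede/D_Mars = (g_Ganymede/g_Mars)^-0.17.
(1.43/3.71)^-0.17 = 0.3854^-0.17 = 1.176
D_Ganymede = 1.176 × 8.98 km = 10.6 km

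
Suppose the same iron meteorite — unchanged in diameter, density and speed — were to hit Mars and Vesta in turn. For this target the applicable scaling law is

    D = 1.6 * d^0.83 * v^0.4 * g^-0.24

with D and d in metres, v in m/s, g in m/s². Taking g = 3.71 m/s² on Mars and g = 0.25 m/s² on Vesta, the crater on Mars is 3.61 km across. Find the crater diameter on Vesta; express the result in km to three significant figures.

All impactor-dependent factors cancel in the ratio, leaving D_Vesta/D_Mars = (g_Vesta/g_Mars)^-0.24.
(0.25/3.71)^-0.24 = 0.06739^-0.24 = 1.910
D_Vesta = 1.910 × 3.61 km = 6.90 km

D ≈ 6.90 km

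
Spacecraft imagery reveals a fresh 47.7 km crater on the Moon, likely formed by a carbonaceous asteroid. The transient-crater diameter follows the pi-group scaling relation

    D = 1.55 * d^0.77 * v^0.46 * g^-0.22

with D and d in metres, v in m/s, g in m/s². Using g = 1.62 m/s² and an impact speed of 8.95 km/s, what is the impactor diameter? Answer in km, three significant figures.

d ≈ 3.37 km

Rearranging for d: d = [D / (1.55 · 8950^0.46 · 1.62^-0.22)]^(1/0.77).
D = 47700 m.
8950^0.46 = 65.74
1.62^-0.22 = 0.8993
Denominator = 1.55 × 65.74 × 0.8993 = 91.64
D / 91.64 = 47700 / 91.64 = 520.5
d = 520.5^(1/0.77) = 520.5^1.2987 = 3371 m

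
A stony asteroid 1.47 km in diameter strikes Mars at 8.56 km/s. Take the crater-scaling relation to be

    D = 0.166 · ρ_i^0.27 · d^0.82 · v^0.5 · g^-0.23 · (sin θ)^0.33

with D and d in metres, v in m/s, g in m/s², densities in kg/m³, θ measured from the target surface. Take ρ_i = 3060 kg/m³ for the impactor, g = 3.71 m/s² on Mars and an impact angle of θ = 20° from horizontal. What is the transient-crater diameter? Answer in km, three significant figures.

In SI units: d = 1470 m, v = 8560 m/s.
ρ_i^0.27 = 3060^0.27 = 8.733
d^0.82 = 1470^0.82 = 395.5
v^0.5 = 8560^0.5 = 92.52
g^-0.23 = 3.71^-0.23 = 0.7397
(sin 20°)^0.33 = 0.3420^0.33 = 0.7018
D = 0.166 × 8.733 × 395.5 × 92.52 × 0.7397 × 0.7018 = 27537 m
   = 27.54 km

D ≈ 27.5 km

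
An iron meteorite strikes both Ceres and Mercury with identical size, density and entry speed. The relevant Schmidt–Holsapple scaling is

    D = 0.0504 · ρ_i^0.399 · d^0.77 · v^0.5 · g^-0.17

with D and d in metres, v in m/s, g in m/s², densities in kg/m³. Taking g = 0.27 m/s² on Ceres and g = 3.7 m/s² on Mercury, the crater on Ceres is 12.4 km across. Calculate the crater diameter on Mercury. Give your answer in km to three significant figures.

D ≈ 7.95 km

All impactor-dependent factors cancel in the ratio, leaving D_Mercury/D_Ceres = (g_Mercury/g_Ceres)^-0.17.
(3.7/0.27)^-0.17 = 13.70^-0.17 = 0.6409
D_Mercury = 0.6409 × 12.4 km = 7.95 km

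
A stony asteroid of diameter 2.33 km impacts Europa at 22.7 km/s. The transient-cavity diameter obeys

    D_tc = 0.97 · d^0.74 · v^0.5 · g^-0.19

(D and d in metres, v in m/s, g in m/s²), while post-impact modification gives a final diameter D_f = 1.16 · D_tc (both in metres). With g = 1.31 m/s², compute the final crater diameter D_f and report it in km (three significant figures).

In SI: d = 2330 m, v = 22700 m/s.
d^0.74 = 2330^0.74 = 310.3
v^0.5 = 22700^0.5 = 150.7
g^-0.19 = 1.31^-0.19 = 0.9500
D_tc = 0.97 × 310.3 × 150.7 × 0.9500 = 43090 m
D_f = 1.16 × 43090 = 49984 m
     = 49.98 km

D_f ≈ 50.0 km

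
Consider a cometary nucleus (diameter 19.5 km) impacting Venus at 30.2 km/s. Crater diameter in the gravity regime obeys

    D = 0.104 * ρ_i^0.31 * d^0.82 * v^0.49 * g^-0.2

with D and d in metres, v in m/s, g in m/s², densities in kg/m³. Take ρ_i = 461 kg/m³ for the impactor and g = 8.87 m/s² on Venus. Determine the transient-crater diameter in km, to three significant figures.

In SI units: d = 19500 m, v = 30200 m/s.
ρ_i^0.31 = 461^0.31 = 6.695
d^0.82 = 19500^0.82 = 3295
v^0.49 = 30200^0.49 = 156.7
g^-0.2 = 8.87^-0.2 = 0.6463
D = 0.104 × 6.695 × 3295 × 156.7 × 0.6463 = 2.323 × 10^5 m
   = 232.3 km

D ≈ 232 km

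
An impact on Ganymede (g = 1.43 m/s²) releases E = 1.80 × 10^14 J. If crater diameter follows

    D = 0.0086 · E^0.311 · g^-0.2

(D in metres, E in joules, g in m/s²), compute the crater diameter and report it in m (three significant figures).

D ≈ 217 m

E^0.311 = (1.80 × 10^14)^0.311 = 2.713 × 10^4
g^-0.2 = 1.43^-0.2 = 0.9310
D = 0.0086 × 2.713 × 10^4 × 0.9310 = 217.2 m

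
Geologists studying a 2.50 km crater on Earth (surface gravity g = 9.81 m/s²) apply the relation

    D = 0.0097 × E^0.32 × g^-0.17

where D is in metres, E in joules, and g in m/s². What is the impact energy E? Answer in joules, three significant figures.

E ≈ 2.73 × 10^17 J

Rearranging: E = [D / (0.0097 · g^-0.17)]^(1/0.32).
D = 2500 m.
g^-0.17 = 9.81^-0.17 = 0.6783
D / (0.0097 × 0.6783) = 2500 / (6.580 × 10^-3) = 3.799 × 10^5
E = (3.799 × 10^5)^3.125 = 2.732 × 10^17 J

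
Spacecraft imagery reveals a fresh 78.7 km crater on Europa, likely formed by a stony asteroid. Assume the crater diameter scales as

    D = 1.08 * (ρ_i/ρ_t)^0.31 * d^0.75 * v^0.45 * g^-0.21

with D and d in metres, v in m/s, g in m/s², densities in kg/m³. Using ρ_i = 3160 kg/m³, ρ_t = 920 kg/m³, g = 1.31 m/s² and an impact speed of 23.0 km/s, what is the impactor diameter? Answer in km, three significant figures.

d ≈ 4.76 km

Rearranging for d: d = [D / (1.08 · (3160/920)^0.31 · 23000^0.45 · 1.31^-0.21)]^(1/0.75).
D = 78700 m.
(3160/920)^0.31 = 1.466
23000^0.45 = 91.79
1.31^-0.21 = 0.9449
Denominator = 1.08 × 1.466 × 91.79 × 0.9449 = 137.3
D / 137.3 = 78700 / 137.3 = 573.2
d = 573.2^(1/0.75) = 573.2^1.3333 = 4760 m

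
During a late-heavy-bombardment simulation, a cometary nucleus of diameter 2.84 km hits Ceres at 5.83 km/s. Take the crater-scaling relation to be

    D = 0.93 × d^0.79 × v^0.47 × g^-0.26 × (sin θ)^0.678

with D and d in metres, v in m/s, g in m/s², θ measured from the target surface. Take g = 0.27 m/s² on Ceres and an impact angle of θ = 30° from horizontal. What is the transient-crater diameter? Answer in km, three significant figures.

In SI units: d = 2840 m, v = 5830 m/s.
d^0.79 = 2840^0.79 = 534.7
v^0.47 = 5830^0.47 = 58.87
g^-0.26 = 0.27^-0.26 = 1.406
(sin 30°)^0.678 = 0.5000^0.678 = 0.6250
D = 0.93 × 534.7 × 58.87 × 1.406 × 0.6250 = 25725 m
   = 25.72 km

D ≈ 25.7 km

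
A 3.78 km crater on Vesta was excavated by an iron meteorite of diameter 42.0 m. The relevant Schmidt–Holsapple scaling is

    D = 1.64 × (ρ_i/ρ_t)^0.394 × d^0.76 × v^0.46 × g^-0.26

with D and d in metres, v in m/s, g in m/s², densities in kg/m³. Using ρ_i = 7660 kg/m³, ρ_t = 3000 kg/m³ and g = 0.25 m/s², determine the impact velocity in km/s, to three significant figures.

Rearranging for v: v = [D / (1.64 · (7660/3000)^0.394 · 42^0.76 · 0.25^-0.26)]^(1/0.46).
D = 3780 m.
(7660/3000)^0.394 = 1.447
42^0.76 = 17.13
0.25^-0.26 = 1.434
Denominator = 1.64 × 1.447 × 17.13 × 1.434 = 58.29
D / 58.29 = 3780 / 58.29 = 64.85
v = 64.85^(1/0.46) = 64.85^2.1739 = 8688 m/s

v ≈ 8.69 km/s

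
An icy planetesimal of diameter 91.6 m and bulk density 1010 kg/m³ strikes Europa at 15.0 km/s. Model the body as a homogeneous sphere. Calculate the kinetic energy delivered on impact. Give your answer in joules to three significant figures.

E ≈ 4.57 × 10^16 J

v = 15000 m/s.
Mass m = (π/6) ρ d³ = (π/6) × 1010 × (91.6)³ = 4.064 × 10^8 kg
E = ½ m v² = 0.5 × 4.064 × 10^8 × (15000)² = 4.572 × 10^16 J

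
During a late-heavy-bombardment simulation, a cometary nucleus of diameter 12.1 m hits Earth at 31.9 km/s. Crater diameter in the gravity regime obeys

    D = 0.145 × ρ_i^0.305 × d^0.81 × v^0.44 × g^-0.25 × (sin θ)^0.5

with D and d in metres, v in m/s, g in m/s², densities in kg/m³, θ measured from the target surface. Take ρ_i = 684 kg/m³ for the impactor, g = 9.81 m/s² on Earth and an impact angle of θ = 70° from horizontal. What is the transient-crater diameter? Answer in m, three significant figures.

In SI units: v = 31900 m/s.
ρ_i^0.305 = 684^0.305 = 7.323
d^0.81 = 12.1^0.81 = 7.535
v^0.44 = 31900^0.44 = 95.87
g^-0.25 = 9.81^-0.25 = 0.5650
(sin 70°)^0.5 = 0.9397^0.5 = 0.9694
D = 0.145 × 7.323 × 7.535 × 95.87 × 0.5650 × 0.9694 = 420.1 m

D ≈ 420 m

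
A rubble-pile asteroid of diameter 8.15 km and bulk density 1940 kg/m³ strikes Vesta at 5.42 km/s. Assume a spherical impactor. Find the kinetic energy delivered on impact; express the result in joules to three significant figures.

E ≈ 8.08 × 10^21 J

d = 8150 m; v = 5420 m/s.
Mass m = (π/6) ρ d³ = (π/6) × 1940 × (8150)³ = 5.499 × 10^14 kg
E = ½ m v² = 0.5 × 5.499 × 10^14 × (5420)² = 8.077 × 10^21 J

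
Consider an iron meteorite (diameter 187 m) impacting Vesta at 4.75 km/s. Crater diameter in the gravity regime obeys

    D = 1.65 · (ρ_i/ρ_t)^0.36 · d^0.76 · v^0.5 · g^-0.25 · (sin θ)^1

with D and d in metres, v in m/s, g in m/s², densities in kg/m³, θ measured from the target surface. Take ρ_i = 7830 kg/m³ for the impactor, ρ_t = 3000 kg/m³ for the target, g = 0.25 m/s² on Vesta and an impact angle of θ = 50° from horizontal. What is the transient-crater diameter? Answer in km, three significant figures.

In SI units: v = 4750 m/s.
(ρ_i/ρ_t)^0.36 = (7830/3000)^0.36 = 1.413
d^0.76 = 187^0.76 = 53.28
v^0.5 = 4750^0.5 = 68.92
g^-0.25 = 0.25^-0.25 = 1.414
(sin 50°)^1 = 0.7660^1 = 0.7660
D = 1.65 × 1.413 × 53.28 × 68.92 × 1.414 × 0.7660 = 9273 m
   = 9.273 km

D ≈ 9.27 km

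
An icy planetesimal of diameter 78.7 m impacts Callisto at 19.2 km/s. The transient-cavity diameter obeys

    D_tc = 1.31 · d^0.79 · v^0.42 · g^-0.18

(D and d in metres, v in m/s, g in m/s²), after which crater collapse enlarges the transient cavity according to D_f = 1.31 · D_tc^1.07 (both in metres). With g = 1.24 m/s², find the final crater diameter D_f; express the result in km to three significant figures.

D_f ≈ 5.65 km

v = 19200 m/s.
d^0.79 = 78.7^0.79 = 31.46
v^0.42 = 19200^0.42 = 62.95
g^-0.18 = 1.24^-0.18 = 0.9620
D_tc = 1.31 × 31.46 × 62.95 × 0.9620 = 2496 m
D_f = 1.31 × (2496)^1.07 = 5654 m
     = 5.654 km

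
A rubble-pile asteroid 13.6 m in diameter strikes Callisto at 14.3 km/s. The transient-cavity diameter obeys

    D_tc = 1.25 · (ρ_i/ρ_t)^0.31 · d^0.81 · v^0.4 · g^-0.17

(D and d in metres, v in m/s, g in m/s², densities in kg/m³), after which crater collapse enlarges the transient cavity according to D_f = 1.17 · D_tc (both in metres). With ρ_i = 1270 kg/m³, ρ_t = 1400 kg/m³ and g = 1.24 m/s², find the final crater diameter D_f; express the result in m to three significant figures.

v = 14300 m/s.
(ρ_i/ρ_t)^0.31 = (1270/1400)^0.31 = 0.9702
d^0.81 = 13.6^0.81 = 8.283
v^0.4 = 14300^0.4 = 45.93
g^-0.17 = 1.24^-0.17 = 0.9641
D_tc = 1.25 × 0.9702 × 8.283 × 45.93 × 0.9641 = 444.8 m
D_f = 1.17 × 444.8 = 520.4 m

D_f ≈ 520 m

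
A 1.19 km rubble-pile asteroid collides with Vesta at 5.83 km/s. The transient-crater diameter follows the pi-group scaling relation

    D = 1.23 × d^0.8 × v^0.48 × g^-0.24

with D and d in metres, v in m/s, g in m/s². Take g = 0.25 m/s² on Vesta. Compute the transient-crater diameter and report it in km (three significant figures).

In SI units: d = 1190 m, v = 5830 m/s.
d^0.8 = 1190^0.8 = 288.7
v^0.48 = 5830^0.48 = 64.20
g^-0.24 = 0.25^-0.24 = 1.395
D = 1.23 × 288.7 × 64.20 × 1.395 = 31802 m
   = 31.80 km

D ≈ 31.8 km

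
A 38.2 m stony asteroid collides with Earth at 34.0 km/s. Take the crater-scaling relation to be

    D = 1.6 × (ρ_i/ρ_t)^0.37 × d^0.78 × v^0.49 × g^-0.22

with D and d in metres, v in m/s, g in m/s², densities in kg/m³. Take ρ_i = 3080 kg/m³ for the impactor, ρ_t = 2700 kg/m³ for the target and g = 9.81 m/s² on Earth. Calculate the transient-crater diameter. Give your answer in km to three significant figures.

D ≈ 2.89 km

In SI units: v = 34000 m/s.
(ρ_i/ρ_t)^0.37 = (3080/2700)^0.37 = 1.050
d^0.78 = 38.2^0.78 = 17.14
v^0.49 = 34000^0.49 = 166.1
g^-0.22 = 9.81^-0.22 = 0.6051
D = 1.6 × 1.050 × 17.14 × 166.1 × 0.6051 = 2894 m
   = 2.894 km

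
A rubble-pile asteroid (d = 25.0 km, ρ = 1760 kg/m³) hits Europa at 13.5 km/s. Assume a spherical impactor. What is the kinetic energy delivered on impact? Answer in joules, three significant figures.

d = 25000 m; v = 13500 m/s.
Mass m = (π/6) ρ d³ = (π/6) × 1760 × (25000)³ = 1.440 × 10^16 kg
E = ½ m v² = 0.5 × 1.440 × 10^16 × (13500)² = 1.312 × 10^24 J

E ≈ 1.31 × 10^24 J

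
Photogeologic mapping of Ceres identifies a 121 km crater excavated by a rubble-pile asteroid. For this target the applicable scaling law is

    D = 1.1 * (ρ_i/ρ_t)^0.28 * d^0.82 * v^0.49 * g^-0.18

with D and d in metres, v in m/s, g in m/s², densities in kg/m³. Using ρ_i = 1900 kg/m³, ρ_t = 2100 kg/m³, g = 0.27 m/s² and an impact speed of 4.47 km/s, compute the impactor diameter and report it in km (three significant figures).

Rearranging for d: d = [D / (1.1 · (1900/2100)^0.28 · 4470^0.49 · 0.27^-0.18)]^(1/0.82).
D = 121000 m.
(1900/2100)^0.28 = 0.9724
4470^0.49 = 61.47
0.27^-0.18 = 1.266
Denominator = 1.1 × 0.9724 × 61.47 × 1.266 = 83.24
D / 83.24 = 121000 / 83.24 = 1454
d = 1454^(1/0.82) = 1454^1.2195 = 7190 m

d ≈ 7.19 km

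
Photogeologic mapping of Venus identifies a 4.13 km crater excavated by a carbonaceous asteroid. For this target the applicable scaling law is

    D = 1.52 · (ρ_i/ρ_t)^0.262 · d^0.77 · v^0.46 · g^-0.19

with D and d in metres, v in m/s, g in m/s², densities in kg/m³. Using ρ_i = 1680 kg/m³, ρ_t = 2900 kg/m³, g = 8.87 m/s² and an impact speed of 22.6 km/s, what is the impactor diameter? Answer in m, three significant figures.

Rearranging for d: d = [D / (1.52 · (1680/2900)^0.262 · 22600^0.46 · 8.87^-0.19)]^(1/0.77).
D = 4130 m.
(1680/2900)^0.262 = 0.8667
22600^0.46 = 100.7
8.87^-0.19 = 0.6605
Denominator = 1.52 × 0.8667 × 100.7 × 0.6605 = 87.62
D / 87.62 = 4130 / 87.62 = 47.14
d = 47.14^(1/0.77) = 47.14^1.2987 = 149.0 m

d ≈ 149 m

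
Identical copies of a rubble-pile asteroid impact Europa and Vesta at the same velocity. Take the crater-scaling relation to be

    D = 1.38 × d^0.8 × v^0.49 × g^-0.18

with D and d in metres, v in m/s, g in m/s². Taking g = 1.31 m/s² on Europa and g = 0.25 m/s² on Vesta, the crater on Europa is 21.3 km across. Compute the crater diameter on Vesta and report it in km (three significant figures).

All impactor-dependent factors cancel in the ratio, leaving D_Vesta/D_Europa = (g_Vesta/g_Europa)^-0.18.
(0.25/1.31)^-0.18 = 0.1908^-0.18 = 1.347
D_Vesta = 1.347 × 21.3 km = 28.7 km

D ≈ 28.7 km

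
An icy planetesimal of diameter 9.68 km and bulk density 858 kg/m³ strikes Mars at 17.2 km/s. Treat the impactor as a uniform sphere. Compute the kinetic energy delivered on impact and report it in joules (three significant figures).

d = 9680 m; v = 17200 m/s.
Mass m = (π/6) ρ d³ = (π/6) × 858 × (9680)³ = 4.075 × 10^14 kg
E = ½ m v² = 0.5 × 4.075 × 10^14 × (17200)² = 6.028 × 10^22 J

E ≈ 6.03 × 10^22 J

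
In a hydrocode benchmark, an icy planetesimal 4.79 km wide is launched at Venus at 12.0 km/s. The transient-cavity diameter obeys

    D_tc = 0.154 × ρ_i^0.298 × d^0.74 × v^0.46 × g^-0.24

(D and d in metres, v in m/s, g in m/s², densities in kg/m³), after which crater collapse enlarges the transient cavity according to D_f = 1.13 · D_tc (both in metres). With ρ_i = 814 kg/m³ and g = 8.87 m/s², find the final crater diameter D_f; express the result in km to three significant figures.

In SI: d = 4790 m, v = 12000 m/s.
ρ_i^0.298 = 814^0.298 = 7.368
d^0.74 = 4790^0.74 = 529.0
v^0.46 = 12000^0.46 = 75.24
g^-0.24 = 8.87^-0.24 = 0.5922
D_tc = 0.154 × 7.368 × 529.0 × 75.24 × 0.5922 = 26750 m
D_f = 1.13 × 26750 = 30227 m
     = 30.23 km

D_f ≈ 30.2 km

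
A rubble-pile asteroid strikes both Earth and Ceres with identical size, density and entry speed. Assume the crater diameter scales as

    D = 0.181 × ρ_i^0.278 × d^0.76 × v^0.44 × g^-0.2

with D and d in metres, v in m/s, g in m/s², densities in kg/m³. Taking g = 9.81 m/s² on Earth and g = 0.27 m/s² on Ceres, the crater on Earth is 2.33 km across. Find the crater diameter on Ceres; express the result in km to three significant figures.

D ≈ 4.78 km

All impactor-dependent factors cancel in the ratio, leaving D_Ceres/D_Earth = (g_Ceres/g_Earth)^-0.2.
(0.27/9.81)^-0.2 = 0.02752^-0.2 = 2.051
D_Ceres = 2.051 × 2.33 km = 4.78 km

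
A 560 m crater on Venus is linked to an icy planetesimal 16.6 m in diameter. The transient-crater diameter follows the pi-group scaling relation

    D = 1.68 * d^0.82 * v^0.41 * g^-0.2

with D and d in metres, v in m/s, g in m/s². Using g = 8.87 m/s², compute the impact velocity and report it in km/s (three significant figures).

v ≈ 15.0 km/s

Rearranging for v: v = [D / (1.68 · 16.6^0.82 · 8.87^-0.2)]^(1/0.41).
16.6^0.82 = 10.01
8.87^-0.2 = 0.6463
Denominator = 1.68 × 10.01 × 0.6463 = 10.87
D / 10.87 = 560 / 10.87 = 51.52
v = 51.52^(1/0.41) = 51.52^2.439 = 14980 m/s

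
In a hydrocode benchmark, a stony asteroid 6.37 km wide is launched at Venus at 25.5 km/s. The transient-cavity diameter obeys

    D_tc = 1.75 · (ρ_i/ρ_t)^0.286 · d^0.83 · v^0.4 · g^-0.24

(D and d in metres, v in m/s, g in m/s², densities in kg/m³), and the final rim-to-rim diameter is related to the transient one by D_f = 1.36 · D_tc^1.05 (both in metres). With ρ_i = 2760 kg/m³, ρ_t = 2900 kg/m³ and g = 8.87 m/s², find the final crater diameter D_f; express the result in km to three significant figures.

D_f ≈ 204 km

In SI: d = 6370 m, v = 25500 m/s.
(ρ_i/ρ_t)^0.286 = (2760/2900)^0.286 = 0.9859
d^0.83 = 6370^0.83 = 1437
v^0.4 = 25500^0.4 = 57.89
g^-0.24 = 8.87^-0.24 = 0.5922
D_tc = 1.75 × 0.9859 × 1437 × 57.89 × 0.5922 = 85000 m
D_f = 1.36 × (85000)^1.05 = 2.039 × 10^5 m
     = 203.9 km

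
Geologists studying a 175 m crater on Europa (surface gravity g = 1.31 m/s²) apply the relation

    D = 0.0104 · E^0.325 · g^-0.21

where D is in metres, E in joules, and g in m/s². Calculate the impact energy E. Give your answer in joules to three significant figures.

E ≈ 1.20 × 10^13 J

Rearranging: E = [D / (0.0104 · g^-0.21)]^(1/0.325).
g^-0.21 = 1.31^-0.21 = 0.9449
D / (0.0104 × 0.9449) = 175 / (9.827 × 10^-3) = 1.781 × 10^4
E = (1.781 × 10^4)^3.0769 = 1.199 × 10^13 J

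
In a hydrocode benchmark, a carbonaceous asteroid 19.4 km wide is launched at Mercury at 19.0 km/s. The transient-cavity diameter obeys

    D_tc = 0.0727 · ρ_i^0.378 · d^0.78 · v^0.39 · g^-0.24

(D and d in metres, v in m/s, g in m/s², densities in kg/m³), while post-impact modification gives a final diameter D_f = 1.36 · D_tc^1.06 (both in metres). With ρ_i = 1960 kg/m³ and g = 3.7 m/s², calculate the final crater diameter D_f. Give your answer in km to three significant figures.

D_f ≈ 260 km

In SI: d = 19400 m, v = 19000 m/s.
ρ_i^0.378 = 1960^0.378 = 17.56
d^0.78 = 19400^0.78 = 2210
v^0.39 = 19000^0.39 = 46.64
g^-0.24 = 3.7^-0.24 = 0.7305
D_tc = 0.0727 × 17.56 × 2210 × 46.64 × 0.7305 = 96120 m
D_f = 1.36 × (96120)^1.06 = 2.602 × 10^5 m
     = 260.2 km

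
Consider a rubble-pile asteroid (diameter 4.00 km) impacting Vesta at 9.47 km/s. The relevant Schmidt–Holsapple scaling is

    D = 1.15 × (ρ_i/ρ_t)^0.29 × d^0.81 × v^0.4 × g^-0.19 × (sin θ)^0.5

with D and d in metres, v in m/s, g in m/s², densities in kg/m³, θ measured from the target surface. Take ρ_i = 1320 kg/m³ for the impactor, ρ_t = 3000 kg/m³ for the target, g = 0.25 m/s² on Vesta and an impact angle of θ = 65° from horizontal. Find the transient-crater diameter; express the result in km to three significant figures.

D ≈ 36.2 km

In SI units: d = 4000 m, v = 9470 m/s.
(ρ_i/ρ_t)^0.29 = (1320/3000)^0.29 = 0.7881
d^0.81 = 4000^0.81 = 827.3
v^0.4 = 9470^0.4 = 38.95
g^-0.19 = 0.25^-0.19 = 1.301
(sin 65°)^0.5 = 0.9063^0.5 = 0.9520
D = 1.15 × 0.7881 × 827.3 × 38.95 × 1.301 × 0.9520 = 36171 m
   = 36.17 km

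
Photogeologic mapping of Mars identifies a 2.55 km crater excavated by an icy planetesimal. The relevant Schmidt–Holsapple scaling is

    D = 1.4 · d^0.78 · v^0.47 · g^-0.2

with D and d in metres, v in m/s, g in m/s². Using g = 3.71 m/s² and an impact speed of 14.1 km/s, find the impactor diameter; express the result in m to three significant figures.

d ≈ 67.0 m

Rearranging for d: d = [D / (1.4 · 14100^0.47 · 3.71^-0.2)]^(1/0.78).
D = 2550 m.
14100^0.47 = 89.15
3.71^-0.2 = 0.7694
Denominator = 1.4 × 89.15 × 0.7694 = 96.03
D / 96.03 = 2550 / 96.03 = 26.55
d = 26.55^(1/0.78) = 26.55^1.2821 = 66.96 m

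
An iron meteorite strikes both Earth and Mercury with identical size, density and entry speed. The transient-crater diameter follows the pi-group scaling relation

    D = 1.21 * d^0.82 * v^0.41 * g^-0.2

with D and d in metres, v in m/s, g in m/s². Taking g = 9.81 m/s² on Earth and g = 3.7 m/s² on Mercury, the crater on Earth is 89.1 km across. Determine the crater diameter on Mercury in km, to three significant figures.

All impactor-dependent factors cancel in the ratio, leaving D_Mercury/D_Earth = (g_Mercury/g_Earth)^-0.2.
(3.7/9.81)^-0.2 = 0.3772^-0.2 = 1.215
D_Mercury = 1.215 × 89.1 km = 108 km

D ≈ 108 km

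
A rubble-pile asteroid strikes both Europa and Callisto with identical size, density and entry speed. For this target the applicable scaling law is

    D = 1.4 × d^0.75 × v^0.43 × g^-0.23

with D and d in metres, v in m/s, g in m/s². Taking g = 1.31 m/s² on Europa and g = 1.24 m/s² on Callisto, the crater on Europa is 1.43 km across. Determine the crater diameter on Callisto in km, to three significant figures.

D ≈ 1.45 km

All impactor-dependent factors cancel in the ratio, leaving D_Callisto/D_Europa = (g_Callisto/g_Europa)^-0.23.
(1.24/1.31)^-0.23 = 0.9466^-0.23 = 1.013
D_Callisto = 1.013 × 1.43 km = 1.45 km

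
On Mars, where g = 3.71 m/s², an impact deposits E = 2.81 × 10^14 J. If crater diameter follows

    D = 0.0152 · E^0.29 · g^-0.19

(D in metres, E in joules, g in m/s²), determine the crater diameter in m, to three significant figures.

D ≈ 184 m

E^0.29 = (2.81 × 10^14)^0.29 = 1.549 × 10^4
g^-0.19 = 3.71^-0.19 = 0.7795
D = 0.0152 × 1.549 × 10^4 × 0.7795 = 183.5 m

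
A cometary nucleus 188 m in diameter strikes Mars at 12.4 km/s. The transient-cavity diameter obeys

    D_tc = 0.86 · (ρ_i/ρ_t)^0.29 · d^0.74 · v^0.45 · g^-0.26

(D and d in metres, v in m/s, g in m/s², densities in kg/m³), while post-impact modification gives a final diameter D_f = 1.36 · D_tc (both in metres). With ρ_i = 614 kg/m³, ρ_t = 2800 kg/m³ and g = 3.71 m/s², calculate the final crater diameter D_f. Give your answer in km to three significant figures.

v = 12400 m/s.
(ρ_i/ρ_t)^0.29 = (614/2800)^0.29 = 0.6440
d^0.74 = 188^0.74 = 48.18
v^0.45 = 12400^0.45 = 69.51
g^-0.26 = 3.71^-0.26 = 0.7112
D_tc = 0.86 × 0.6440 × 48.18 × 69.51 × 0.7112 = 1319 m
D_f = 1.36 × 1319 = 1794 m
     = 1.794 km

D_f ≈ 1.79 km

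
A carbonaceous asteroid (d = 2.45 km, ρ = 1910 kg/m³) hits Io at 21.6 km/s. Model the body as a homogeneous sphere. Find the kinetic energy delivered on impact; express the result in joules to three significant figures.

d = 2450 m; v = 21600 m/s.
Mass m = (π/6) ρ d³ = (π/6) × 1910 × (2450)³ = 1.471 × 10^13 kg
E = ½ m v² = 0.5 × 1.471 × 10^13 × (21600)² = 3.432 × 10^21 J

E ≈ 3.43 × 10^21 J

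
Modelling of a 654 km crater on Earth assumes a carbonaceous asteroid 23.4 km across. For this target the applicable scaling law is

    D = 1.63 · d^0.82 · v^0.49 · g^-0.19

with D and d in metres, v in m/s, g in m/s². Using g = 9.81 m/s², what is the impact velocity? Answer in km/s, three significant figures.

Rearranging for v: v = [D / (1.63 · 23400^0.82 · 9.81^-0.19)]^(1/0.49).
D = 654000 m.
23400^0.82 = 3826
9.81^-0.19 = 0.6480
Denominator = 1.63 × 3826 × 0.6480 = 4041
D / 4041 = 654000 / 4041 = 161.8
v = 161.8^(1/0.49) = 161.8^2.0408 = 32217 m/s

v ≈ 32.2 km/s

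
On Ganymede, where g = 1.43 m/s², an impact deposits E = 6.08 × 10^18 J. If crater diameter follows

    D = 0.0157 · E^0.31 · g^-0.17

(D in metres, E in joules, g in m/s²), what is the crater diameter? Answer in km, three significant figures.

D ≈ 9.83 km

E^0.31 = (6.08 × 10^18)^0.31 = 6.653 × 10^5
g^-0.17 = 1.43^-0.17 = 0.9410
D = 0.0157 × 6.653 × 10^5 × 0.9410 = 9829 m
   = 9.829 km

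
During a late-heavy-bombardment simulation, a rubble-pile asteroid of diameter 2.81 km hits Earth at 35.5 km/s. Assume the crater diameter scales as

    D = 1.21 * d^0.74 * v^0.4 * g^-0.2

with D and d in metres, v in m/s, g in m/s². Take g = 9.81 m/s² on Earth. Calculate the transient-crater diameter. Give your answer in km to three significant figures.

D ≈ 18.1 km

In SI units: d = 2810 m, v = 35500 m/s.
d^0.74 = 2810^0.74 = 356.5
v^0.4 = 35500^0.4 = 66.08
g^-0.2 = 9.81^-0.2 = 0.6334
D = 1.21 × 356.5 × 66.08 × 0.6334 = 18055 m
   = 18.05 km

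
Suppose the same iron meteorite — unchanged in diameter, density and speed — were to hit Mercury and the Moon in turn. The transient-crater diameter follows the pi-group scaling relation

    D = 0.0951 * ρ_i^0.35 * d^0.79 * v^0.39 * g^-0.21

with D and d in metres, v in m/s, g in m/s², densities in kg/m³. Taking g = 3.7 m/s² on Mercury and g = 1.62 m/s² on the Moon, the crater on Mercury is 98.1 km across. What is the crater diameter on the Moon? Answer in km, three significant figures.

D ≈ 117 km

All impactor-dependent factors cancel in the ratio, leaving D_Moon/D_Mercury = (g_Moon/g_Mercury)^-0.21.
(1.62/3.7)^-0.21 = 0.4378^-0.21 = 1.189
D_Moon = 1.189 × 98.1 km = 117 km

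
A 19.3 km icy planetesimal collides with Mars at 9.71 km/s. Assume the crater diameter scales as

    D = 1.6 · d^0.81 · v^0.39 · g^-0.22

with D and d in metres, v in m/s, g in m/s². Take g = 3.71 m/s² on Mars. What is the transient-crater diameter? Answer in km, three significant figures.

In SI units: d = 19300 m, v = 9710 m/s.
d^0.81 = 19300^0.81 = 2960
v^0.39 = 9710^0.39 = 35.89
g^-0.22 = 3.71^-0.22 = 0.7494
D = 1.6 × 2960 × 35.89 × 0.7494 = 1.274 × 10^5 m
   = 127.4 km

D ≈ 127 km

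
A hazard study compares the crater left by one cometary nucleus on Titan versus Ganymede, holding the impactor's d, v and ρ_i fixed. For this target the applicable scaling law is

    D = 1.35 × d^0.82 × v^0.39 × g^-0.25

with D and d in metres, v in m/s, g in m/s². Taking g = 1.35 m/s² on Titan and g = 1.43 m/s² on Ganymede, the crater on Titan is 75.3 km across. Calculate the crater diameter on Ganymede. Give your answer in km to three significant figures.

D ≈ 74.2 km

All impactor-dependent factors cancel in the ratio, leaving D_Ganymede/D_Titan = (g_Ganymede/g_Titan)^-0.25.
(1.43/1.35)^-0.25 = 1.059^-0.25 = 0.9858
D_Ganymede = 0.9858 × 75.3 km = 74.2 km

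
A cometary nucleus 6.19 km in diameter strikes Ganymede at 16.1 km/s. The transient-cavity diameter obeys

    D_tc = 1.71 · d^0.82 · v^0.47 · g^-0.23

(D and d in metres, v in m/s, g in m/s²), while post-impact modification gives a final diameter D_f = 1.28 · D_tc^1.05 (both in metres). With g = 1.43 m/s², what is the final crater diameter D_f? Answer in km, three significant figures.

D_f ≈ 452 km

In SI: d = 6190 m, v = 16100 m/s.
d^0.82 = 6190^0.82 = 1286
v^0.47 = 16100^0.47 = 94.89
g^-0.23 = 1.43^-0.23 = 0.9210
D_tc = 1.71 × 1286 × 94.89 × 0.9210 = 1.922 × 10^5 m
D_f = 1.28 × (1.922 × 10^5)^1.05 = 4.520 × 10^5 m
     = 452.0 km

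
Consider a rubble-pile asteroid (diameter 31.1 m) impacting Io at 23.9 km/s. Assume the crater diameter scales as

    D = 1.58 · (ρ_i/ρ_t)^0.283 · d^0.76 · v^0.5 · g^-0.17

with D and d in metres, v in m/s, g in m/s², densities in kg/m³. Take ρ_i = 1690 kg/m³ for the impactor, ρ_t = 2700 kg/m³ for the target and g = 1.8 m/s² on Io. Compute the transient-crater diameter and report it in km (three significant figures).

D ≈ 2.64 km

In SI units: v = 23900 m/s.
(ρ_i/ρ_t)^0.283 = (1690/2700)^0.283 = 0.8758
d^0.76 = 31.1^0.76 = 13.63
v^0.5 = 23900^0.5 = 154.6
g^-0.17 = 1.8^-0.17 = 0.9049
D = 1.58 × 0.8758 × 13.63 × 154.6 × 0.9049 = 2639 m
   = 2.639 km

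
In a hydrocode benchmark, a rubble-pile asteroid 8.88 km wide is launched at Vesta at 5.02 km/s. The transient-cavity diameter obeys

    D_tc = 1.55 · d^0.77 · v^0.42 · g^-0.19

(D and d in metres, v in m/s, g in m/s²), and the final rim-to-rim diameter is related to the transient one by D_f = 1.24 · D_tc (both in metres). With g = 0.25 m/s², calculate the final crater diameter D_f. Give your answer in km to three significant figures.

D_f ≈ 98.3 km

In SI: d = 8880 m, v = 5020 m/s.
d^0.77 = 8880^0.77 = 1097
v^0.42 = 5020^0.42 = 35.83
g^-0.19 = 0.25^-0.19 = 1.301
D_tc = 1.55 × 1097 × 35.83 × 1.301 = 79260 m
D_f = 1.24 × 79260 = 98282 m
     = 98.28 km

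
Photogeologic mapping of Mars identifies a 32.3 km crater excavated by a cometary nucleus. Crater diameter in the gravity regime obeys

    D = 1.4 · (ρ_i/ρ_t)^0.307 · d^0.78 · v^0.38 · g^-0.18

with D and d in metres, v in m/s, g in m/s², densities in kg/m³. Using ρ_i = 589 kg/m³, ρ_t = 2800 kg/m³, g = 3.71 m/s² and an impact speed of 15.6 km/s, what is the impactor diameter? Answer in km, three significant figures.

Rearranging for d: d = [D / (1.4 · (589/2800)^0.307 · 15600^0.38 · 3.71^-0.18)]^(1/0.78).
D = 32300 m.
(589/2800)^0.307 = 0.6197
15600^0.38 = 39.21
3.71^-0.18 = 0.7898
Denominator = 1.4 × 0.6197 × 39.21 × 0.7898 = 26.87
D / 26.87 = 32300 / 26.87 = 1202
d = 1202^(1/0.78) = 1202^1.2821 = 8887 m

d ≈ 8.89 km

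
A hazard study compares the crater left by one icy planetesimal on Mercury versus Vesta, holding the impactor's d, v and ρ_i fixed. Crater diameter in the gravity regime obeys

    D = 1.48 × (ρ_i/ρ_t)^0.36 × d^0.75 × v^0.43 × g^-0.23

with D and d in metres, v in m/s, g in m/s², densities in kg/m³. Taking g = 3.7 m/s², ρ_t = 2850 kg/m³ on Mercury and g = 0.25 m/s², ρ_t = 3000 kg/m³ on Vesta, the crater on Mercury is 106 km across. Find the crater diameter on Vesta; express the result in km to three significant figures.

D ≈ 193 km

The impactor-only factors (d, v, ρ_i) cancel in the ratio, leaving D_Vesta/D_Mercury = (g_Vesta/g_Mercury)^-0.23 · (ρ_t,Mercury/ρ_t,Vesta)^0.36.
(0.25/3.7)^-0.23 = 0.06757^-0.23 = 1.858
(2850/3000)^0.36 = 0.9500^0.36 = 0.9817
Ratio = 1.858 × 0.9817 = 1.824
D_Vesta = 1.824 × 106 km = 193 km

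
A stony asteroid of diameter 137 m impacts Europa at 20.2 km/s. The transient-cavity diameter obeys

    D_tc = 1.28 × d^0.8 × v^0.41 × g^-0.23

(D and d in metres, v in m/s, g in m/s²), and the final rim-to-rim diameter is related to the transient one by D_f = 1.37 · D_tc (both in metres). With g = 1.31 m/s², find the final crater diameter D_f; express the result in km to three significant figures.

D_f ≈ 4.92 km

v = 20200 m/s.
d^0.8 = 137^0.8 = 51.21
v^0.41 = 20200^0.41 = 58.24
g^-0.23 = 1.31^-0.23 = 0.9398
D_tc = 1.28 × 51.21 × 58.24 × 0.9398 = 3588 m
D_f = 1.37 × 3588 = 4916 m
     = 4.916 km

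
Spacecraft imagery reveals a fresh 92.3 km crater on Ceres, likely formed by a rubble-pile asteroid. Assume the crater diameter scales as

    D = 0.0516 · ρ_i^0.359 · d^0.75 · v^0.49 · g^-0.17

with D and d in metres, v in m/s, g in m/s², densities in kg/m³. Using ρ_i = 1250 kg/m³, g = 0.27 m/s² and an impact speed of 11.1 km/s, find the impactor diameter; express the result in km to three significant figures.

d ≈ 12.1 km

Rearranging for d: d = [D / (0.0516 · 1250^0.359 · 11100^0.49 · 0.27^-0.17)]^(1/0.75).
D = 92300 m.
1250^0.359 = 12.94
11100^0.49 = 95.99
0.27^-0.17 = 1.249
Denominator = 0.0516 × 12.94 × 95.99 × 1.249 = 80.05
D / 80.05 = 92300 / 80.05 = 1153
d = 1153^(1/0.75) = 1153^1.3333 = 12088 m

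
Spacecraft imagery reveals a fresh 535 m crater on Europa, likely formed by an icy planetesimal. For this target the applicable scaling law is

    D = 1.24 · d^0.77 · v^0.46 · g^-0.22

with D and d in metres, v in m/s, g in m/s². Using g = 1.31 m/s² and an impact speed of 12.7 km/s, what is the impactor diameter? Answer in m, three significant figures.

Rearranging for d: d = [D / (1.24 · 12700^0.46 · 1.31^-0.22)]^(1/0.77).
12700^0.46 = 77.22
1.31^-0.22 = 0.9423
Denominator = 1.24 × 77.22 × 0.9423 = 90.23
D / 90.23 = 535 / 90.23 = 5.929
d = 5.929^(1/0.77) = 5.929^1.2987 = 10.09 m

d ≈ 10.1 m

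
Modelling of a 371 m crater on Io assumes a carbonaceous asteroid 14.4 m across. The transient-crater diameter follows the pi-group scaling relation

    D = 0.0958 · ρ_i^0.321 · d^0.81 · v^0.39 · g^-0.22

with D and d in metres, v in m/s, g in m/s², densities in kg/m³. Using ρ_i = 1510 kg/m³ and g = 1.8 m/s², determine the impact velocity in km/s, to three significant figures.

v ≈ 21.0 km/s

Rearranging for v: v = [D / (0.0958 · 1510^0.321 · 14.4^0.81 · 1.8^-0.22)]^(1/0.39).
1510^0.321 = 10.48
14.4^0.81 = 8.675
1.8^-0.22 = 0.8787
Denominator = 0.0958 × 10.48 × 8.675 × 0.8787 = 7.653
D / 7.653 = 371 / 7.653 = 48.48
v = 48.48^(1/0.39) = 48.48^2.5641 = 20987 m/s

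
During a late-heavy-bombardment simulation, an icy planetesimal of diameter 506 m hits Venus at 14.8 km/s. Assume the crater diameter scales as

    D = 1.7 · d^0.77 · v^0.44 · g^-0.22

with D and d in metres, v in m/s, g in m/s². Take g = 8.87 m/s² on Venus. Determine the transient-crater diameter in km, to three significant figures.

D ≈ 8.69 km

In SI units: v = 14800 m/s.
d^0.77 = 506^0.77 = 120.8
v^0.44 = 14800^0.44 = 68.38
g^-0.22 = 8.87^-0.22 = 0.6187
D = 1.7 × 120.8 × 68.38 × 0.6187 = 8688 m
   = 8.688 km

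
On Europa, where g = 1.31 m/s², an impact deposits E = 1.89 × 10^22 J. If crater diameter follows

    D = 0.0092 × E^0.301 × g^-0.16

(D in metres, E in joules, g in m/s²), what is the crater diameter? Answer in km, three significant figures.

D ≈ 44.7 km

E^0.301 = (1.89 × 10^22)^0.301 = 5.072 × 10^6
g^-0.16 = 1.31^-0.16 = 0.9577
D = 0.0092 × 5.072 × 10^6 × 0.9577 = 44689 m
   = 44.69 km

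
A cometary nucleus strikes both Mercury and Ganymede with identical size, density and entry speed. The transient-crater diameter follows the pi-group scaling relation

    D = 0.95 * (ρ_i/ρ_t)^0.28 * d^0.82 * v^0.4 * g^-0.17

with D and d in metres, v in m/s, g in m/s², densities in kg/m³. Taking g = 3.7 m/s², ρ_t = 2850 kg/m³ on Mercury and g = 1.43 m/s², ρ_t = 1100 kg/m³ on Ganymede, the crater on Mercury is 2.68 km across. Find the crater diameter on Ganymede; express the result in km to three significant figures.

The impactor-only factors (d, v, ρ_i) cancel in the ratio, leaving D_Ganymede/D_Mercury = (g_Ganymede/g_Mercury)^-0.17 · (ρ_t,Mercury/ρ_t,Ganymede)^0.28.
(1.43/3.7)^-0.17 = 0.3865^-0.17 = 1.175
(2850/1100)^0.28 = 2.591^0.28 = 1.305
Ratio = 1.175 × 1.305 = 1.533
D_Ganymede = 1.533 × 2.68 km = 4.11 km

D ≈ 4.11 km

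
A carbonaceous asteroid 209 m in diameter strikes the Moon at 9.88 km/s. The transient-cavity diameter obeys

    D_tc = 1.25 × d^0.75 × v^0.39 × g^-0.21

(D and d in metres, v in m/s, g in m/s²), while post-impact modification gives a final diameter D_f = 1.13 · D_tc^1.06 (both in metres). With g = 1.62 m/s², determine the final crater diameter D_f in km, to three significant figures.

D_f ≈ 4.03 km

v = 9880 m/s.
d^0.75 = 209^0.75 = 54.97
v^0.39 = 9880^0.39 = 36.14
g^-0.21 = 1.62^-0.21 = 0.9037
D_tc = 1.25 × 54.97 × 36.14 × 0.9037 = 2244 m
D_f = 1.13 × (2244)^1.06 = 4029 m
     = 4.029 km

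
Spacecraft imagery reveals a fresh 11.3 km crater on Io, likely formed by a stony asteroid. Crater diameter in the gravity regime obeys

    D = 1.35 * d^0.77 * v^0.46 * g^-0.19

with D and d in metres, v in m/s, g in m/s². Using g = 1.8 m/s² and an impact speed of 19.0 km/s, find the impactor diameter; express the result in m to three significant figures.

d ≈ 399 m

Rearranging for d: d = [D / (1.35 · 19000^0.46 · 1.8^-0.19)]^(1/0.77).
D = 11300 m.
19000^0.46 = 92.95
1.8^-0.19 = 0.8943
Denominator = 1.35 × 92.95 × 0.8943 = 112.2
D / 112.2 = 11300 / 112.2 = 100.7
d = 100.7^(1/0.77) = 100.7^1.2987 = 399.3 m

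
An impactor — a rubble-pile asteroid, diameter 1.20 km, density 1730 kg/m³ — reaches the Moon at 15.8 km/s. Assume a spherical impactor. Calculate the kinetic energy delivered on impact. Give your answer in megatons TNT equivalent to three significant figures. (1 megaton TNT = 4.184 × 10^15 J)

d = 1200 m; v = 15800 m/s.
Mass m = (π/6) ρ d³ = (π/6) × 1730 × (1200)³ = 1.565 × 10^12 kg
E = ½ m v² = 0.5 × 1.565 × 10^12 × (15800)² = 1.953 × 10^20 J
   = 1.953 × 10^20 / 4.184×10^15 = 46678 Mt

E ≈ 46700 Mt TNT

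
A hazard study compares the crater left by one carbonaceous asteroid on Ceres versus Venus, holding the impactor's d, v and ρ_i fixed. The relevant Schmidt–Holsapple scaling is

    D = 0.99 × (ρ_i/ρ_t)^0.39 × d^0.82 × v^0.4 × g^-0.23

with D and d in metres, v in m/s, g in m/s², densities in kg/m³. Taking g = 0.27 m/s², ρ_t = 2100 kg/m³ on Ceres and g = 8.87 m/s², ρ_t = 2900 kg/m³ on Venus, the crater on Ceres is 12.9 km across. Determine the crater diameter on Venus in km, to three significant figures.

The impactor-only factors (d, v, ρ_i) cancel in the ratio, leaving D_Venus/D_Ceres = (g_Venus/g_Ceres)^-0.23 · (ρ_t,Ceres/ρ_t,Venus)^0.39.
(8.87/0.27)^-0.23 = 32.85^-0.23 = 0.4479
(2100/2900)^0.39 = 0.7241^0.39 = 0.8817
Ratio = 0.4479 × 0.8817 = 0.3949
D_Venus = 0.3949 × 12.9 km = 5.09 km

D ≈ 5.09 km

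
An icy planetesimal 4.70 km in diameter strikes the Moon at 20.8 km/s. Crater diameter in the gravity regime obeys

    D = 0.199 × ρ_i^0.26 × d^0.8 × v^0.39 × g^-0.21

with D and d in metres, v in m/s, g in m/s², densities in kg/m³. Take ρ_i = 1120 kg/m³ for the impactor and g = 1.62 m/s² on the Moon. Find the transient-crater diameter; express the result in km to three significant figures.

In SI units: d = 4700 m, v = 20800 m/s.
ρ_i^0.26 = 1120^0.26 = 6.206
d^0.8 = 4700^0.8 = 866.3
v^0.39 = 20800^0.39 = 48.31
g^-0.21 = 1.62^-0.21 = 0.9037
D = 0.199 × 6.206 × 866.3 × 48.31 × 0.9037 = 46708 m
   = 46.71 km

D ≈ 46.7 km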